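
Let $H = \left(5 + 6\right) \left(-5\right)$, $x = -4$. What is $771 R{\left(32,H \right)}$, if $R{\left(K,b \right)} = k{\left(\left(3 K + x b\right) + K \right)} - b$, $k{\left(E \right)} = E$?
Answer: $310713$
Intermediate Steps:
$H = -55$ ($H = 11 \left(-5\right) = -55$)
$R{\left(K,b \right)} = - 5 b + 4 K$ ($R{\left(K,b \right)} = \left(\left(3 K - 4 b\right) + K\right) - b = \left(\left(- 4 b + 3 K\right) + K\right) - b = \left(- 4 b + 4 K\right) - b = - 5 b + 4 K$)
$771 R{\left(32,H \right)} = 771 \left(\left(-5\right) \left(-55\right) + 4 \cdot 32\right) = 771 \left(275 + 128\right) = 771 \cdot 403 = 310713$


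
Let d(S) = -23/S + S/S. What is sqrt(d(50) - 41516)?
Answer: I*sqrt(4151546)/10 ≈ 203.75*I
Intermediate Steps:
d(S) = 1 - 23/S (d(S) = -23/S + 1 = 1 - 23/S)
sqrt(d(50) - 41516) = sqrt((-23 + 50)/50 - 41516) = sqrt((1/50)*27 - 41516) = sqrt(27/50 - 41516) = sqrt(-2075773/50) = I*sqrt(4151546)/10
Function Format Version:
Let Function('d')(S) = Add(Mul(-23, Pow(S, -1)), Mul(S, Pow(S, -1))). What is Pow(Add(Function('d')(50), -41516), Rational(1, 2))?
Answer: Mul(Rational(1, 10), I, Pow(4151546, Rational(1, 2))) ≈ Mul(203.75, I)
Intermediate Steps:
Function('d')(S) = Add(1, Mul(-23, Pow(S, -1))) (Function('d')(S) = Add(Mul(-23, Pow(S, -1)), 1) = Add(1, Mul(-23, Pow(S, -1))))
Pow(Add(Function('d')(50), -41516), Rational(1, 2)) = Pow(Add(Mul(Pow(50, -1), Add(-23, 50)), -41516), Rational(1, 2)) = Pow(Add(Mul(Rational(1, 50), 27), -41516), Rational(1, 2)) = Pow(Add(Rational(27, 50), -41516), Rational(1, 2)) = Pow(Rational(-2075773, 50), Rational(1, 2)) = Mul(Rational(1, 10), I, Pow(4151546, Rational(1, 2)))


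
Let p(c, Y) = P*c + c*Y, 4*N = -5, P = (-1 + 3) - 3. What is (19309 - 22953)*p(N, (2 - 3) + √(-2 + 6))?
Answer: 0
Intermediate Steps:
P = -1 (P = 2 - 3 = -1)
N = -5/4 (N = (¼)*(-5) = -5/4 ≈ -1.2500)
p(c, Y) = -c + Y*c (p(c, Y) = -c + c*Y = -c + Y*c)
(19309 - 22953)*p(N, (2 - 3) + √(-2 + 6)) = (19309 - 22953)*(-5*(-1 + ((2 - 3) + √(-2 + 6)))/4) = -(-4555)*(-1 + (-1 + √4)) = -(-4555)*(-1 + (-1 + 2)) = -(-4555)*(-1 + 1) = -(-4555)*0 = -3644*0 = 0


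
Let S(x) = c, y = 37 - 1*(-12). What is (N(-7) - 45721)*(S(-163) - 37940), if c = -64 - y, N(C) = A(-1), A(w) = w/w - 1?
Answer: 1739821213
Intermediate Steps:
y = 49 (y = 37 + 12 = 49)
A(w) = 0 (A(w) = 1 - 1 = 0)
N(C) = 0
c = -113 (c = -64 - 1*49 = -64 - 49 = -113)
S(x) = -113
(N(-7) - 45721)*(S(-163) - 37940) = (0 - 45721)*(-113 - 37940) = -45721*(-38053) = 1739821213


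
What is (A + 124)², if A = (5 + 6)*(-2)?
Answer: 10404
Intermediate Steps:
A = -22 (A = 11*(-2) = -22)
(A + 124)² = (-22 + 124)² = 102² = 10404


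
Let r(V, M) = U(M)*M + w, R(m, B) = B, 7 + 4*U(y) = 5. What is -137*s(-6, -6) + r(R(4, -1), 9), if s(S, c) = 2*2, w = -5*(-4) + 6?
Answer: -1053/2 ≈ -526.50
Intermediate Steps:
U(y) = -½ (U(y) = -7/4 + (¼)*5 = -7/4 + 5/4 = -½)
w = 26 (w = 20 + 6 = 26)
r(V, M) = 26 - M/2 (r(V, M) = -M/2 + 26 = 26 - M/2)
s(S, c) = 4
-137*s(-6, -6) + r(R(4, -1), 9) = -137*4 + (26 - ½*9) = -548 + (26 - 9/2) = -548 + 43/2 = -1053/2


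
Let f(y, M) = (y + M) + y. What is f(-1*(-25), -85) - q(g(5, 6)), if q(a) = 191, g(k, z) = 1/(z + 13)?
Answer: -226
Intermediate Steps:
g(k, z) = 1/(13 + z)
f(y, M) = M + 2*y (f(y, M) = (M + y) + y = M + 2*y)
f(-1*(-25), -85) - q(g(5, 6)) = (-85 + 2*(-1*(-25))) - 1*191 = (-85 + 2*25) - 191 = (-85 + 50) - 191 = -35 - 191 = -226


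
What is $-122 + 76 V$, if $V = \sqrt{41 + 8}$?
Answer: $410$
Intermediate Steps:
$V = 7$ ($V = \sqrt{49} = 7$)
$-122 + 76 V = -122 + 76 \cdot 7 = -122 + 532 = 410$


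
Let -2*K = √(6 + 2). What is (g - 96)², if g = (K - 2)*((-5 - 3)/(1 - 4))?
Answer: 30848/3 + 4864*√2/9 ≈ 11047.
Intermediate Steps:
K = -√2 (K = -√(6 + 2)/2 = -√2 ≈ -1.4142)
g = -16/3 - 8*√2/3 (g = (-√2 - 2)*((-5 - 3)/(1 - 4)) = (-2 - √2)*(-8/(-3)) = (-2 - √2)*(-8*(-⅓)) = (-2 - √2)*(8/3) = -16/3 - 8*√2/3 ≈ -9.1046)
(g - 96)² = ((-16/3 - 8*√2/3) - 96)² = (-304/3 - 8*√2/3)²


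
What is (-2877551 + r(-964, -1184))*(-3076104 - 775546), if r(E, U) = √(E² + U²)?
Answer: 11083319309150 - 15406600*√145697 ≈ 1.1077e+13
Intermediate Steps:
(-2877551 + r(-964, -1184))*(-3076104 - 775546) = (-2877551 + √((-964)² + (-1184)²))*(-3076104 - 775546) = (-2877551 + √(929296 + 1401856))*(-3851650) = (-2877551 + √2331152)*(-3851650) = (-2877551 + 4*√145697)*(-3851650) = 11083319309150 - 15406600*√145697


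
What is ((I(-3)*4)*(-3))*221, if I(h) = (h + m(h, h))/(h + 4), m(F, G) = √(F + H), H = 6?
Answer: 7956 - 2652*√3 ≈ 3362.6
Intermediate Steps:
m(F, G) = √(6 + F) (m(F, G) = √(F + 6) = √(6 + F))
I(h) = (h + √(6 + h))/(4 + h) (I(h) = (h + √(6 + h))/(h + 4) = (h + √(6 + h))/(4 + h))
((I(-3)*4)*(-3))*221 = ((((-3 + √(6 - 3))/(4 - 3))*4)*(-3))*221 = ((((-3 + √3)/1)*4)*(-3))*221 = (((1*(-3 + √3))*4)*(-3))*221 = (((-3 + √3)*4)*(-3))*221 = ((-12 + 4*√3)*(-3))*221 = (36 - 12*√3)*221 = 7956 - 2652*√3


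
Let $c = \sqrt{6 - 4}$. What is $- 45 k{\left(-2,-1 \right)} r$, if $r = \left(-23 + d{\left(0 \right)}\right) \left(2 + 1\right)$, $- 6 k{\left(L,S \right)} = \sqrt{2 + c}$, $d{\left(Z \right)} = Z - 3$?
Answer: $- 585 \sqrt{2 + \sqrt{2}} \approx -1080.9$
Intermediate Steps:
$c = \sqrt{2} \approx 1.4142$
$d{\left(Z \right)} = -3 + Z$
$k{\left(L,S \right)} = - \frac{\sqrt{2 + \sqrt{2}}}{6}$
$r = -78$ ($r = \left(-23 + \left(-3 + 0\right)\right) \left(2 + 1\right) = \left(-23 - 3\right) 3 = \left(-26\right) 3 = -78$)
$- 45 k{\left(-2,-1 \right)} r = - 45 \left(- \frac{\sqrt{2 + \sqrt{2}}}{6}\right) \left(-78\right) = \frac{15 \sqrt{2 + \sqrt{2}}}{2} \left(-78\right) = - 585 \sqrt{2 + \sqrt{2}}$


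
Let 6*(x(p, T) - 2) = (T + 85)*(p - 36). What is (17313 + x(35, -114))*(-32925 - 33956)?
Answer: -6950206639/6 ≈ -1.1584e+9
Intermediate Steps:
x(p, T) = 2 + (-36 + p)*(85 + T)/6 (x(p, T) = 2 + ((T + 85)*(p - 36))/6 = 2 + ((85 + T)*(-36 + p))/6 = 2 + ((-36 + p)*(85 + T))/6 = 2 + (-36 + p)*(85 + T)/6)
(17313 + x(35, -114))*(-32925 - 33956) = (17313 + (-508 - 6*(-114) + (85/6)*35 + (⅙)*(-114)*35))*(-32925 - 33956) = (17313 + (-508 + 684 + 2975/6 - 665))*(-66881) = (17313 + 41/6)*(-66881) = (103919/6)*(-66881) = -6950206639/6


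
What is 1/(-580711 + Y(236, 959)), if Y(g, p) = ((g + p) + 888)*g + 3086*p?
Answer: 1/2870351 ≈ 3.4839e-7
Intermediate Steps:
Y(g, p) = 3086*p + g*(888 + g + p) (Y(g, p) = (888 + g + p)*g + 3086*p = g*(888 + g + p) + 3086*p = 3086*p + g*(888 + g + p))
1/(-580711 + Y(236, 959)) = 1/(-580711 + (236² + 888*236 + 3086*959 + 236*959)) = 1/(-580711 + (55696 + 209568 + 2959474 + 226324)) = 1/(-580711 + 3451062) = 1/2870351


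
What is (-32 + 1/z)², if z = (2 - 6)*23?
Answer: 8673025/8464 ≈ 1024.7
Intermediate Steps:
z = -92 (z = -4*23 = -92)
(-32 + 1/z)² = (-32 + 1/(-92))² = (-32 - 1/92)² = (-2945/92)² = 8673025/8464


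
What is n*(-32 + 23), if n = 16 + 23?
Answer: -351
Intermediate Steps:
n = 39
n*(-32 + 23) = 39*(-32 + 23) = 39*(-9) = -351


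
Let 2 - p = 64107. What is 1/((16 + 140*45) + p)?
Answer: -1/57789 ≈ -1.7304e-5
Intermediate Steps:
p = -64105 (p = 2 - 1*64107 = 2 - 64107 = -64105)
1/((16 + 140*45) + p) = 1/((16 + 140*45) - 64105) = 1/((16 + 6300) - 64105) = 1/(6316 - 64105) = 1/(-57789) = -1/57789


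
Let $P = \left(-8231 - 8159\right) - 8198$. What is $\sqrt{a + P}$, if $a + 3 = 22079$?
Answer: $4 i \sqrt{157} \approx 50.12 i$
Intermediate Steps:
$a = 22076$ ($a = -3 + 22079 = 22076$)
$P = -24588$ ($P = -16390 - 8198 = -24588$)
$\sqrt{a + P} = \sqrt{22076 - 24588} = \sqrt{-2512} = 4 i \sqrt{157}$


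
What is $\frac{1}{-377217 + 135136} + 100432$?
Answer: $\frac{24312678991}{242081} \approx 1.0043 \cdot 10^{5}$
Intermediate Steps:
$\frac{1}{-377217 + 135136} + 100432 = \frac{1}{-242081} + 100432 = - \frac{1}{242081} + 100432 = \frac{24312678991}{242081}$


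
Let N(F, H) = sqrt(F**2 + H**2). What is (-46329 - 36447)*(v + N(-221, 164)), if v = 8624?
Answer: -713860224 - 82776*sqrt(75737) ≈ -7.3664e+8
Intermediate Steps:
(-46329 - 36447)*(v + N(-221, 164)) = (-46329 - 36447)*(8624 + sqrt((-221)**2 + 164**2)) = -82776*(8624 + sqrt(48841 + 26896)) = -82776*(8624 + sqrt(75737)) = -713860224 - 82776*sqrt(75737)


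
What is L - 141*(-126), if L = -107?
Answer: 17659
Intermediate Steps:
L - 141*(-126) = -107 - 141*(-126) = -107 + 17766 = 17659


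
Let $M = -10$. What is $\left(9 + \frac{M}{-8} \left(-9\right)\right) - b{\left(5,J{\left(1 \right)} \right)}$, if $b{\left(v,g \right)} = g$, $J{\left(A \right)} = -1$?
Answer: $- \frac{5}{4} \approx -1.25$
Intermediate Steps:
$\left(9 + \frac{M}{-8} \left(-9\right)\right) - b{\left(5,J{\left(1 \right)} \right)} = \left(9 + - \frac{10}{-8} \left(-9\right)\right) - -1 = \left(9 + \left(-10\right) \left(- \frac{1}{8}\right) \left(-9\right)\right) + 1 = \left(9 + \frac{5}{4} \left(-9\right)\right) + 1 = \left(9 - \frac{45}{4}\right) + 1 = - \frac{9}{4} + 1 = - \frac{5}{4}$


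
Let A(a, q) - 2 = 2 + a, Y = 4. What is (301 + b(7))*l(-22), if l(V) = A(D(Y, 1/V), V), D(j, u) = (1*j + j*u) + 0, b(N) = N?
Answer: 2408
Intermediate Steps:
D(j, u) = j + j*u (D(j, u) = (j + j*u) + 0 = j + j*u)
A(a, q) = 4 + a (A(a, q) = 2 + (2 + a) = 4 + a)
l(V) = 8 + 4/V (l(V) = 4 + 4*(1 + 1/V) = 4 + (4 + 4/V) = 8 + 4/V)
(301 + b(7))*l(-22) = (301 + 7)*(8 + 4/(-22)) = 308*(8 + 4*(-1/22)) = 308*(8 - 2/11) = 308*(86/11) = 2408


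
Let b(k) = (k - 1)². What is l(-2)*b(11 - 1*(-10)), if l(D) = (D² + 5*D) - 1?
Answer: -2800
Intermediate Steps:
l(D) = -1 + D² + 5*D
b(k) = (-1 + k)²
l(-2)*b(11 - 1*(-10)) = (-1 + (-2)² + 5*(-2))*(-1 + (11 - 1*(-10)))² = (-1 + 4 - 10)*(-1 + (11 + 10))² = -7*(-1 + 21)² = -7*20² = -7*400 = -2800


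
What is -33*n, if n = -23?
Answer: 759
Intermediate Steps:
-33*n = -33*(-23) = 759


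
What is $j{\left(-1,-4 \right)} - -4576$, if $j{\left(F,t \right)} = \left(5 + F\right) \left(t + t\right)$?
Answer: $4544$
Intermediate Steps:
$j{\left(F,t \right)} = 2 t \left(5 + F\right)$ ($j{\left(F,t \right)} = \left(5 + F\right) 2 t = 2 t \left(5 + F\right)$)
$j{\left(-1,-4 \right)} - -4576 = 2 \left(-4\right) \left(5 - 1\right) - -4576 = 2 \left(-4\right) 4 + 4576 = -32 + 4576 = 4544$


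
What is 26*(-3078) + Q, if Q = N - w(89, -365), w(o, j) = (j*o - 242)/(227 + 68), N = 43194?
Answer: -10833303/295 ≈ -36723.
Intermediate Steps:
w(o, j) = -242/295 + j*o/295 (w(o, j) = (-242 + j*o)/295 = (-242 + j*o)*(1/295) = -242/295 + j*o/295)
Q = 12774957/295 (Q = 43194 - (-242/295 + (1/295)*(-365)*89) = 43194 - (-242/295 - 6497/59) = 43194 - 1*(-32727/295) = 43194 + 32727/295 = 12774957/295 ≈ 43305.)
26*(-3078) + Q = 26*(-3078) + 12774957/295 = -80028 + 12774957/295 = -10833303/295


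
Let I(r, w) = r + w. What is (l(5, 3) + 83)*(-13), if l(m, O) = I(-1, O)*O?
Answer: -1157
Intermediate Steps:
l(m, O) = O*(-1 + O) (l(m, O) = (-1 + O)*O = O*(-1 + O))
(l(5, 3) + 83)*(-13) = (3*(-1 + 3) + 83)*(-13) = (3*2 + 83)*(-13) = (6 + 83)*(-13) = 89*(-13) = -1157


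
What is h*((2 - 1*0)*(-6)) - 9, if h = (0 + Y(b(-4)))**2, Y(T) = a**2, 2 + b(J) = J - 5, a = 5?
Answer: -7509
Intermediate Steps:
b(J) = -7 + J (b(J) = -2 + (J - 5) = -2 + (-5 + J) = -7 + J)
Y(T) = 25 (Y(T) = 5**2 = 25)
h = 625 (h = (0 + 25)**2 = 25**2 = 625)
h*((2 - 1*0)*(-6)) - 9 = 625*((2 - 1*0)*(-6)) - 9 = 625*((2 + 0)*(-6)) - 9 = 625*(2*(-6)) - 9 = 625*(-12) - 9 = -7500 - 9 = -7509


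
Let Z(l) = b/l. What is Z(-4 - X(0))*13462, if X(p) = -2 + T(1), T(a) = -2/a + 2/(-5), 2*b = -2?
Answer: -33655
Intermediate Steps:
b = -1 (b = (½)*(-2) = -1)
T(a) = -⅖ - 2/a (T(a) = -2/a + 2*(-⅕) = -2/a - ⅖ = -⅖ - 2/a)
X(p) = -22/5 (X(p) = -2 + (-⅖ - 2/1) = -2 + (-⅖ - 2*1) = -2 + (-⅖ - 2) = -2 - 12/5 = -22/5)
Z(l) = -1/l
Z(-4 - X(0))*13462 = -1/(-4 - 1*(-22/5))*13462 = -1/(-4 + 22/5)*13462 = -1/⅖*13462 = -1*5/2*13462 = -5/2*13462 = -33655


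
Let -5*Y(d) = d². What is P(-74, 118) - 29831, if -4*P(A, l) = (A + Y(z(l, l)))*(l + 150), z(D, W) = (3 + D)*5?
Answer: 4879862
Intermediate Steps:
z(D, W) = 15 + 5*D
Y(d) = -d²/5
P(A, l) = -(150 + l)*(A - (15 + 5*l)²/5)/4 (P(A, l) = -(A - (15 + 5*l)²/5)*(l + 150)/4 = -(A - (15 + 5*l)²/5)*(150 + l)/4 = -(150 + l)*(A - (15 + 5*l)²/5)/4)
P(-74, 118) - 29831 = (-75/2*(-74) + 375*(3 + 118)²/2 - ¼*(-74)*118 + (5/4)*118*(3 + 118)²) - 29831 = (2775 + (375/2)*121² + 2183 + (5/4)*118*121²) - 29831 = (2775 + (375/2)*14641 + 2183 + (5/4)*118*14641) - 29831 = (2775 + 5490375/2 + 2183 + 4319095/2) - 29831 = 4909693 - 29831 = 4879862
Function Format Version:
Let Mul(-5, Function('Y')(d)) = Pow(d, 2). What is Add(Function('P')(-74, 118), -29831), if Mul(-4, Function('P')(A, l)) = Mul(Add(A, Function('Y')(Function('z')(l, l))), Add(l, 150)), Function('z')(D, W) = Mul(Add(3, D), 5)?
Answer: 4879862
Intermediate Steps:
Function('z')(D, W) = Add(15, Mul(5, D))
Function('Y')(d) = Mul(Rational(-1, 5), Pow(d, 2))
Function('P')(A, l) = Mul(Rational(-1, 4), Add(150, l), Add(A, Mul(Rational(-1, 5), Pow(Add(15, Mul(5, l)), 2)))) (Function('P')(A, l) = Mul(Rational(-1, 4), Mul(Add(A, Mul(Rational(-1, 5), Pow(Add(15, Mul(5, l)), 2))), Add(l, 150))) = Mul(Rational(-1, 4), Mul(Add(A, Mul(Rational(-1, 5), Pow(Add(15, Mul(5, l)), 2))), Add(150, l))) = Mul(Rational(-1, 4), Mul(Add(150, l), Add(A, Mul(Rational(-1, 5), Pow(Add(15, Mul(5, l)), 2))))) = Mul(Rational(-1, 4), Add(150, l), Add(A, Mul(Rational(-1, 5), Pow(Add(15, Mul(5, l)), 2)))))
Add(Function('P')(-74, 118), -29831) = Add(Add(Mul(Rational(-75, 2), -74), Mul(Rational(375, 2), Pow(Add(3, 118), 2)), Mul(Rational(-1, 4), -74, 118), Mul(Rational(5, 4), 118, Pow(Add(3, 118), 2))), -29831) = Add(Add(2775, Mul(Rational(375, 2), Pow(121, 2)), 2183, Mul(Rational(5, 4), 118, Pow(121, 2))), -29831) = Add(Add(2775, Mul(Rational(375, 2), 14641), 2183, Mul(Rational(5, 4), 118, 14641)), -29831) = Add(Add(2775, Rational(5490375, 2), 2183, Rational(4319095, 2)), -29831) = Add(4909693, -29831) = 4879862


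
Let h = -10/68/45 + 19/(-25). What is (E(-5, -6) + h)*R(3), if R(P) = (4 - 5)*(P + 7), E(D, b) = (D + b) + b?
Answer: 135889/765 ≈ 177.63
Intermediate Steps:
h = -5839/7650 (h = -10*1/68*(1/45) + 19*(-1/25) = -5/34*1/45 - 19/25 = -1/306 - 19/25 = -5839/7650 ≈ -0.76327)
E(D, b) = D + 2*b
R(P) = -7 - P (R(P) = -(7 + P) = -7 - P)
(E(-5, -6) + h)*R(3) = ((-5 + 2*(-6)) - 5839/7650)*(-7 - 1*3) = ((-5 - 12) - 5839/7650)*(-7 - 3) = (-17 - 5839/7650)*(-10) = -135889/7650*(-10) = 135889/765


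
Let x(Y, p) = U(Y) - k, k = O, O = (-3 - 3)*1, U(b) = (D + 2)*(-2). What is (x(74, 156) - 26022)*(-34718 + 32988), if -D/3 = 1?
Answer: 45004220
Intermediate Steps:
D = -3 (D = -3*1 = -3)
U(b) = 2 (U(b) = (-3 + 2)*(-2) = -1*(-2) = 2)
O = -6 (O = -6*1 = -6)
k = -6
x(Y, p) = 8 (x(Y, p) = 2 - 1*(-6) = 2 + 6 = 8)
(x(74, 156) - 26022)*(-34718 + 32988) = (8 - 26022)*(-34718 + 32988) = -26014*(-1730) = 45004220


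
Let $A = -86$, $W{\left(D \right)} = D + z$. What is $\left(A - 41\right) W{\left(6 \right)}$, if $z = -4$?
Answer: $-254$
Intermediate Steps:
$W{\left(D \right)} = -4 + D$ ($W{\left(D \right)} = D - 4 = -4 + D$)
$\left(A - 41\right) W{\left(6 \right)} = \left(-86 - 41\right) \left(-4 + 6\right) = \left(-127\right) 2 = -254$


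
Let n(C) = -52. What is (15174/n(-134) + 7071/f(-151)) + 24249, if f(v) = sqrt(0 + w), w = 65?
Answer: 622887/26 + 7071*sqrt(65)/65 ≈ 24834.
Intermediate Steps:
f(v) = sqrt(65) (f(v) = sqrt(0 + 65) = sqrt(65))
(15174/n(-134) + 7071/f(-151)) + 24249 = (15174/(-52) + 7071/(sqrt(65))) + 24249 = (15174*(-1/52) + 7071*(sqrt(65)/65)) + 24249 = (-7587/26 + 7071*sqrt(65)/65) + 24249 = 622887/26 + 7071*sqrt(65)/65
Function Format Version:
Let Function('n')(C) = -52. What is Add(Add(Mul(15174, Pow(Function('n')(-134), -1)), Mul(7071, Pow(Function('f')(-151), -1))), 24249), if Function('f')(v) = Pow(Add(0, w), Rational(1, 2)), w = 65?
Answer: Add(Rational(622887, 26), Mul(Rational(7071, 65), Pow(65, Rational(1, 2)))) ≈ 24834.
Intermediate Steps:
Function('f')(v) = Pow(65, Rational(1, 2)) (Function('f')(v) = Pow(Add(0, 65), Rational(1, 2)) = Pow(65, Rational(1, 2)))
Add(Add(Mul(15174, Pow(Function('n')(-134), -1)), Mul(7071, Pow(Function('f')(-151), -1))), 24249) = Add(Add(Mul(15174, Pow(-52, -1)), Mul(7071, Pow(Pow(65, Rational(1, 2)), -1))), 24249) = Add(Add(Mul(15174, Rational(-1, 52)), Mul(7071, Mul(Rational(1, 65), Pow(65, Rational(1, 2))))), 24249) = Add(Add(Rational(-7587, 26), Mul(Rational(7071, 65), Pow(65, Rational(1, 2)))), 24249) = Add(Rational(622887, 26), Mul(Rational(7071, 65), Pow(65, Rational(1, 2))))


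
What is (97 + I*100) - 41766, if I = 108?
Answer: -30869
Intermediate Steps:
(97 + I*100) - 41766 = (97 + 108*100) - 41766 = (97 + 10800) - 41766 = 10897 - 41766 = -30869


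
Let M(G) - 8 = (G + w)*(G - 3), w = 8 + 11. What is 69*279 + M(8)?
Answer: 19394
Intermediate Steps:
w = 19
M(G) = 8 + (-3 + G)*(19 + G) (M(G) = 8 + (G + 19)*(G - 3) = 8 + (19 + G)*(-3 + G) = 8 + (-3 + G)*(19 + G))
69*279 + M(8) = 69*279 + (-49 + 8**2 + 16*8) = 19251 + (-49 + 64 + 128) = 19251 + 143 = 19394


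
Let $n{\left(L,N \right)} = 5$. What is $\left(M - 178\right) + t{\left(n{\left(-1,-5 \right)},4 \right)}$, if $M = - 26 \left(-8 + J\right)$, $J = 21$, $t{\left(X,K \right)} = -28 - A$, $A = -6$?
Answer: $-538$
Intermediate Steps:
$t{\left(X,K \right)} = -22$ ($t{\left(X,K \right)} = -28 - -6 = -28 + 6 = -22$)
$M = -338$ ($M = - 26 \left(-8 + 21\right) = \left(-26\right) 13 = -338$)
$\left(M - 178\right) + t{\left(n{\left(-1,-5 \right)},4 \right)} = \left(-338 - 178\right) - 22 = -516 - 22 = -538$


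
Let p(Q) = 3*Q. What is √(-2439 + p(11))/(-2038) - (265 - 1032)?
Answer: 767 - I*√2406/2038 ≈ 767.0 - 0.024068*I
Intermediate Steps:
√(-2439 + p(11))/(-2038) - (265 - 1032) = √(-2439 + 3*11)/(-2038) - (265 - 1032) = √(-2439 + 33)*(-1/2038) - 1*(-767) = √(-2406)*(-1/2038) + 767 = (I*√2406)*(-1/2038) + 767 = -I*√2406/2038 + 767 = 767 - I*√2406/2038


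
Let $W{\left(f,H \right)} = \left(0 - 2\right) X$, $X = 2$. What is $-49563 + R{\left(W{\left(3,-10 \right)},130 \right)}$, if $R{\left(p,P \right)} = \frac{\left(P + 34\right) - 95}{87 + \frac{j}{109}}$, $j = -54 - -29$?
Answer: $- \frac{468759333}{9458} \approx -49562.0$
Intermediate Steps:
$W{\left(f,H \right)} = -4$ ($W{\left(f,H \right)} = \left(0 - 2\right) 2 = \left(-2\right) 2 = -4$)
$j = -25$ ($j = -54 + 29 = -25$)
$R{\left(p,P \right)} = - \frac{6649}{9458} + \frac{109 P}{9458}$ ($R{\left(p,P \right)} = \frac{\left(P + 34\right) - 95}{87 - \frac{25}{109}} = \frac{\left(34 + P\right) - 95}{87 - \frac{25}{109}} = \frac{-61 + P}{87 - \frac{25}{109}} = \frac{-61 + P}{\frac{9458}{109}} = \left(-61 + P\right) \frac{109}{9458} = - \frac{6649}{9458} + \frac{109 P}{9458}$)
$-49563 + R{\left(W{\left(3,-10 \right)},130 \right)} = -49563 + \left(- \frac{6649}{9458} + \frac{109}{9458} \cdot 130\right) = -49563 + \left(- \frac{6649}{9458} + \frac{7085}{4729}\right) = -49563 + \frac{7521}{9458} = - \frac{468759333}{9458}$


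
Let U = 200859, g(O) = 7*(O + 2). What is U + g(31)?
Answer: 201090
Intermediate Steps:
g(O) = 14 + 7*O (g(O) = 7*(2 + O) = 14 + 7*O)
U + g(31) = 200859 + (14 + 7*31) = 200859 + (14 + 217) = 200859 + 231 = 201090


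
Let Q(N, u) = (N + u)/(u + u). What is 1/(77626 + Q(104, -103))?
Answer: 206/15990955 ≈ 1.2882e-5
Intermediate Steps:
Q(N, u) = (N + u)/(2*u) (Q(N, u) = (N + u)/((2*u)) = (N + u)*(1/(2*u)) = (N + u)/(2*u))
1/(77626 + Q(104, -103)) = 1/(77626 + (½)*(104 - 103)/(-103)) = 1/(77626 + (½)*(-1/103)*1) = 1/(77626 - 1/206) = 1/(15990955/206) = 206/15990955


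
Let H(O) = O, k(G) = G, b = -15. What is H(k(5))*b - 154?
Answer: -229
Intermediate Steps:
H(k(5))*b - 154 = 5*(-15) - 154 = -75 - 154 = -229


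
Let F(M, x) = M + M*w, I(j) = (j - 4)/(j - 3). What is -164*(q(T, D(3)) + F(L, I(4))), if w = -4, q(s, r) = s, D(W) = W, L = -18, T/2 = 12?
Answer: -12792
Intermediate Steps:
T = 24 (T = 2*12 = 24)
I(j) = (-4 + j)/(-3 + j)
F(M, x) = -3*M (F(M, x) = M + M*(-4) = M - 4*M = -3*M)
-164*(q(T, D(3)) + F(L, I(4))) = -164*(24 - 3*(-18)) = -164*(24 + 54) = -164*78 = -12792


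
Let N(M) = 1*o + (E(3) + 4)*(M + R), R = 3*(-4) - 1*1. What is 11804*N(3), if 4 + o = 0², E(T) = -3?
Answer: -165256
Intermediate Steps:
R = -13 (R = -12 - 1 = -13)
o = -4 (o = -4 + 0² = -4 + 0 = -4)
N(M) = -17 + M (N(M) = 1*(-4) + (-3 + 4)*(M - 13) = -4 + 1*(-13 + M) = -4 + (-13 + M) = -17 + M)
11804*N(3) = 11804*(-17 + 3) = 11804*(-14) = -165256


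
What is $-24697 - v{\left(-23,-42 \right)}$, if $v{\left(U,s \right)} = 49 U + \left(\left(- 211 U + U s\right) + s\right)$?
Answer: $-29347$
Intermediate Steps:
$v{\left(U,s \right)} = s - 162 U + U s$ ($v{\left(U,s \right)} = 49 U + \left(s - 211 U + U s\right) = s - 162 U + U s$)
$-24697 - v{\left(-23,-42 \right)} = -24697 - \left(-42 - -3726 - -966\right) = -24697 - \left(-42 + 3726 + 966\right) = -24697 - 4650 = -29347$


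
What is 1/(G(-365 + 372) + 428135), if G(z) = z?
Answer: 1/428142 ≈ 2.3357e-6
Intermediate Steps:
1/(G(-365 + 372) + 428135) = 1/((-365 + 372) + 428135) = 1/(7 + 428135) = 1/428142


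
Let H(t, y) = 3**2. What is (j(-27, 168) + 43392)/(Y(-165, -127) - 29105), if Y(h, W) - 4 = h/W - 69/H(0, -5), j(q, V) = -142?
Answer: -16478250/11089907 ≈ -1.4859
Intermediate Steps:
H(t, y) = 9
Y(h, W) = -11/3 + h/W (Y(h, W) = 4 + (h/W - 69/9) = 4 + (h/W - 69*1/9) = 4 + (h/W - 23/3) = 4 + (-23/3 + h/W) = -11/3 + h/W)
(j(-27, 168) + 43392)/(Y(-165, -127) - 29105) = (-142 + 43392)/((-11/3 - 165/(-127)) - 29105) = 43250/((-11/3 - 165*(-1/127)) - 29105) = 43250/((-11/3 + 165/127) - 29105) = 43250/(-902/381 - 29105) = 43250/(-11089907/381) = 43250*(-381/11089907) = -16478250/11089907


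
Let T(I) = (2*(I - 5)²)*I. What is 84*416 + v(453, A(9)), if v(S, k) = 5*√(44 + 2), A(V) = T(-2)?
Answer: 34944 + 5*√46 ≈ 34978.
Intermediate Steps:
T(I) = 2*I*(-5 + I)² (T(I) = (2*(-5 + I)²)*I = 2*I*(-5 + I)²)
A(V) = -196 (A(V) = 2*(-2)*(-5 - 2)² = 2*(-2)*(-7)² = 2*(-2)*49 = -196)
v(S, k) = 5*√46
84*416 + v(453, A(9)) = 84*416 + 5*√46 = 34944 + 5*√46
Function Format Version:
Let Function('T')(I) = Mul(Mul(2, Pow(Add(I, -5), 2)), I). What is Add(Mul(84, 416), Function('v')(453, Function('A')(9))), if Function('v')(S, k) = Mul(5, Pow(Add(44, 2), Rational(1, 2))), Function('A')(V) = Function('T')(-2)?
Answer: Add(34944, Mul(5, Pow(46, Rational(1, 2)))) ≈ 34978.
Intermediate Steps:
Function('T')(I) = Mul(2, I, Pow(Add(-5, I), 2)) (Function('T')(I) = Mul(Mul(2, Pow(Add(-5, I), 2)), I) = Mul(2, I, Pow(Add(-5, I), 2)))
Function('A')(V) = -196 (Function('A')(V) = Mul(2, -2, Pow(Add(-5, -2), 2)) = Mul(2, -2, Pow(-7, 2)) = Mul(2, -2, 49) = -196)
Function('v')(S, k) = Mul(5, Pow(46, Rational(1, 2)))
Add(Mul(84, 416), Function('v')(453, Function('A')(9))) = Add(Mul(84, 416), Mul(5, Pow(46, Rational(1, 2)))) = Add(34944, Mul(5, Pow(46, Rational(1, 2))))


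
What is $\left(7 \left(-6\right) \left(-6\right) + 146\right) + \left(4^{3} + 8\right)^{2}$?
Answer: $5582$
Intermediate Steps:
$\left(7 \left(-6\right) \left(-6\right) + 146\right) + \left(4^{3} + 8\right)^{2} = \left(\left(-42\right) \left(-6\right) + 146\right) + \left(64 + 8\right)^{2} = \left(252 + 146\right) + 72^{2} = 398 + 5184 = 5582$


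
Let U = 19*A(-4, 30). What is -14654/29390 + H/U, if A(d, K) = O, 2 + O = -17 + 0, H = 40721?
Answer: -601040142/5304895 ≈ -113.30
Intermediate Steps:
O = -19 (O = -2 + (-17 + 0) = -2 - 17 = -19)
A(d, K) = -19
U = -361 (U = 19*(-19) = -361)
-14654/29390 + H/U = -14654/29390 + 40721/(-361) = -14654*1/29390 + 40721*(-1/361) = -7327/14695 - 40721/361 = -601040142/5304895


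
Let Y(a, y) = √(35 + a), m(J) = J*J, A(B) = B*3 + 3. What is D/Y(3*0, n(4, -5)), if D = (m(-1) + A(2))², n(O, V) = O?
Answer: 20*√35/7 ≈ 16.903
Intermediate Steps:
A(B) = 3 + 3*B (A(B) = 3*B + 3 = 3 + 3*B)
m(J) = J²
D = 100 (D = ((-1)² + (3 + 3*2))² = (1 + (3 + 6))² = (1 + 9)² = 10² = 100)
D/Y(3*0, n(4, -5)) = 100/(√(35 + 3*0)) = 100/(√(35 + 0)) = 100/(√35) = 100*(√35/35) = 20*√35/7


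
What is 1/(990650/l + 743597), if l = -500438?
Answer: 250219/186061602418 ≈ 1.3448e-6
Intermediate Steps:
1/(990650/l + 743597) = 1/(990650/(-500438) + 743597) = 1/(990650*(-1/500438) + 743597) = 1/(-495325/250219 + 743597) = 1/(186061602418/250219) = 250219/186061602418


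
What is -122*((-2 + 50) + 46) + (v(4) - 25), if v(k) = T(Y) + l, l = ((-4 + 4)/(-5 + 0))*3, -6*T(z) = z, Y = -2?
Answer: -34478/3 ≈ -11493.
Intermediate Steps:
T(z) = -z/6
l = 0 (l = (0/(-5))*3 = (0*(-1/5))*3 = 0*3 = 0)
v(k) = 1/3 (v(k) = -1/6*(-2) + 0 = 1/3 + 0 = 1/3)
-122*((-2 + 50) + 46) + (v(4) - 25) = -122*((-2 + 50) + 46) + (1/3 - 25) = -122*(48 + 46) - 74/3 = -122*94 - 74/3 = -11468 - 74/3 = -34478/3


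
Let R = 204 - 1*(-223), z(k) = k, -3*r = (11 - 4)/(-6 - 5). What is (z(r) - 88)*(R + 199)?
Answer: -1813522/33 ≈ -54955.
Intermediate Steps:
r = 7/33 (r = -(11 - 4)/(3*(-6 - 5)) = -7/(3*(-11)) = -7*(-1)/(3*11) = -1/3*(-7/11) = 7/33 ≈ 0.21212)
R = 427 (R = 204 + 223 = 427)
(z(r) - 88)*(R + 199) = (7/33 - 88)*(427 + 199) = -2897/33*626 = -1813522/33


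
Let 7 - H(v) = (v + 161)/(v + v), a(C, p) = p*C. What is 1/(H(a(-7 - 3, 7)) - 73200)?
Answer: -20/1463847 ≈ -1.3663e-5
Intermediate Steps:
a(C, p) = C*p
H(v) = 7 - (161 + v)/(2*v) (H(v) = 7 - (v + 161)/(v + v) = 7 - (161 + v)/(2*v))
1/(H(a(-7 - 3, 7)) - 73200) = 1/((-161 + 13*((-7 - 3)*7))/(2*(((-7 - 3)*7))) - 73200) = 1/((-161 + 13*(-10*7))/(2*((-10*7))) - 73200) = 1/((1/2)*(-161 + 13*(-70))/(-70) - 73200) = 1/((1/2)*(-1/70)*(-161 - 910) - 73200) = 1/((1/2)*(-1/70)*(-1071) - 73200) = 1/(153/20 - 73200) = 1/(-1463847/20) = -20/1463847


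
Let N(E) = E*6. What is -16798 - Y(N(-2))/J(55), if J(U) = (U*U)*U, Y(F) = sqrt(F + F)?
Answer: -16798 - 2*I*sqrt(6)/166375 ≈ -16798.0 - 2.9445e-5*I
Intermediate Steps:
N(E) = 6*E
Y(F) = sqrt(2)*sqrt(F) (Y(F) = sqrt(2*F) = sqrt(2)*sqrt(F))
J(U) = U**3 (J(U) = U**2*U = U**3)
-16798 - Y(N(-2))/J(55) = -16798 - sqrt(2)*sqrt(6*(-2))/(55**3) = -16798 - sqrt(2)*sqrt(-12)/166375 = -16798 - sqrt(2)*(2*I*sqrt(3))/166375 = -16798 - 2*I*sqrt(6)/166375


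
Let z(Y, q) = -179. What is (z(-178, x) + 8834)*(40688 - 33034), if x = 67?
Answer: 66245370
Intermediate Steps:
(z(-178, x) + 8834)*(40688 - 33034) = (-179 + 8834)*(40688 - 33034) = 8655*7654 = 66245370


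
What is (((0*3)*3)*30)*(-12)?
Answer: 0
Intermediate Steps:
(((0*3)*3)*30)*(-12) = ((0*3)*30)*(-12) = (0*30)*(-12) = 0*(-12) = 0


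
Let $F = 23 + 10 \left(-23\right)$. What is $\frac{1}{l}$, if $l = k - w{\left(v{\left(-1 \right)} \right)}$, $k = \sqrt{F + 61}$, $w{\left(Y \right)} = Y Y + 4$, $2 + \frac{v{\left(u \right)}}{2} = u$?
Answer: $- \frac{20}{873} - \frac{i \sqrt{146}}{1746} \approx -0.02291 - 0.0069204 i$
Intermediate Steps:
$F = -207$ ($F = 23 - 230 = -207$)
$v{\left(u \right)} = -4 + 2 u$
$w{\left(Y \right)} = 4 + Y^{2}$ ($w{\left(Y \right)} = Y^{2} + 4 = 4 + Y^{2}$)
$k = i \sqrt{146}$ ($k = \sqrt{-207 + 61} = \sqrt{-146} = i \sqrt{146} \approx 12.083 i$)
$l = -40 + i \sqrt{146}$ ($l = i \sqrt{146} - \left(4 + \left(-4 + 2 \left(-1\right)\right)^{2}\right) = i \sqrt{146} - \left(4 + \left(-4 - 2\right)^{2}\right) = i \sqrt{146} - \left(4 + \left(-6\right)^{2}\right) = i \sqrt{146} - \left(4 + 36\right) = i \sqrt{146} - 40 = -40 + i \sqrt{146} \approx -40.0 + 12.083 i$)
$\frac{1}{l} = \frac{1}{-40 + i \sqrt{146}}$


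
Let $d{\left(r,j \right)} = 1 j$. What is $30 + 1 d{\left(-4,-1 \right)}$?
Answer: $29$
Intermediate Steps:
$d{\left(r,j \right)} = j$
$30 + 1 d{\left(-4,-1 \right)} = 30 + 1 \left(-1\right) = 30 - 1 = 29$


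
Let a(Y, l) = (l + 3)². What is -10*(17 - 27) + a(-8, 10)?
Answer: 269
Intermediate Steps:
a(Y, l) = (3 + l)²
-10*(17 - 27) + a(-8, 10) = -10*(17 - 27) + (3 + 10)² = -10*(-10) + 13² = 100 + 169 = 269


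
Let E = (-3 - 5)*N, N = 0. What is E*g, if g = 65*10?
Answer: 0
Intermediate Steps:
g = 650
E = 0 (E = (-3 - 5)*0 = -8*0 = 0)
E*g = 0*650 = 0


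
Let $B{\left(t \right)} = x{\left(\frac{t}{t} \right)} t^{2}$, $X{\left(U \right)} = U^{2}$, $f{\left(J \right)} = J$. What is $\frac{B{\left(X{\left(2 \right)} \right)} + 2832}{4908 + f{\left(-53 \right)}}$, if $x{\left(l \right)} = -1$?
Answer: $\frac{2816}{4855} \approx 0.58002$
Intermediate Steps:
$B{\left(t \right)} = - t^{2}$
$\frac{B{\left(X{\left(2 \right)} \right)} + 2832}{4908 + f{\left(-53 \right)}} = \frac{- \left(2^{2}\right)^{2} + 2832}{4908 - 53} = \frac{- 4^{2} + 2832}{4855} = \left(\left(-1\right) 16 + 2832\right) \frac{1}{4855} = \left(-16 + 2832\right) \frac{1}{4855} = 2816 \cdot \frac{1}{4855} = \frac{2816}{4855}$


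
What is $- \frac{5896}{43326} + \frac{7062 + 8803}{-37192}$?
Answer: $- \frac{453325511}{805690296} \approx -0.56265$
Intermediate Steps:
$- \frac{5896}{43326} + \frac{7062 + 8803}{-37192} = \left(-5896\right) \frac{1}{43326} + 15865 \left(- \frac{1}{37192}\right) = - \frac{2948}{21663} - \frac{15865}{37192} = - \frac{453325511}{805690296}$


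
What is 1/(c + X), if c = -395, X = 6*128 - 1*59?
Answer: 1/314 ≈ 0.0031847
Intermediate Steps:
X = 709 (X = 768 - 59 = 709)
1/(c + X) = 1/(-395 + 709) = 1/314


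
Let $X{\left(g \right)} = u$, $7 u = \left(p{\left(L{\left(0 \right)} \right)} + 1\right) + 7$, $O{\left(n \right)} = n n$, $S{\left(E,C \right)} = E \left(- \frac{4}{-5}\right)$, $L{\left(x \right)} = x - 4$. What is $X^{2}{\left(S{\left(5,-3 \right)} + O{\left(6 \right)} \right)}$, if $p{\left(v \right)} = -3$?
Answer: $\frac{25}{49} \approx 0.5102$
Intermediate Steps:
$L{\left(x \right)} = -4 + x$
$S{\left(E,C \right)} = \frac{4 E}{5}$ ($S{\left(E,C \right)} = E \left(\left(-4\right) \left(- \frac{1}{5}\right)\right) = E \frac{4}{5} = \frac{4 E}{5}$)
$O{\left(n \right)} = n^{2}$
$u = \frac{5}{7}$ ($u = \frac{\left(-3 + 1\right) + 7}{7} = \frac{-2 + 7}{7} = \frac{1}{7} \cdot 5 = \frac{5}{7} \approx 0.71429$)
$X{\left(g \right)} = \frac{5}{7}$
$X^{2}{\left(S{\left(5,-3 \right)} + O{\left(6 \right)} \right)} = \left(\frac{5}{7}\right)^{2} = \frac{25}{49}$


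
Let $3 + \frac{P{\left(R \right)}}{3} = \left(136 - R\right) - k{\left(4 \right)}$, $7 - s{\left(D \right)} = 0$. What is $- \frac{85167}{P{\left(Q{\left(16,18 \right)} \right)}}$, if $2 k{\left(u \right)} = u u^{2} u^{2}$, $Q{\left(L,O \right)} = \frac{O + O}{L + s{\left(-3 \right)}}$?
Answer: $\frac{652947}{8753} \approx 74.597$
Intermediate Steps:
$s{\left(D \right)} = 7$ ($s{\left(D \right)} = 7 - 0 = 7 + 0 = 7$)
$Q{\left(L,O \right)} = \frac{2 O}{7 + L}$ ($Q{\left(L,O \right)} = \frac{O + O}{L + 7} = \frac{2 O}{7 + L}$)
$k{\left(u \right)} = \frac{u^{5}}{2}$ ($k{\left(u \right)} = \frac{u u^{2} u^{2}}{2} = \frac{u u^{4}}{2} = \frac{u^{5}}{2}$)
$P{\left(R \right)} = -1137 - 3 R$ ($P{\left(R \right)} = -9 + 3 \left(\left(136 - R\right) - \frac{4^{5}}{2}\right) = -9 + 3 \left(\left(136 - R\right) - \frac{1}{2} \cdot 1024\right) = -9 + 3 \left(\left(136 - R\right) - 512\right) = -9 + 3 \left(-376 - R\right) = -9 - \left(1128 + 3 R\right) = -1137 - 3 R$)
$- \frac{85167}{P{\left(Q{\left(16,18 \right)} \right)}} = - \frac{85167}{-1137 - 3 \cdot 2 \cdot 18 \frac{1}{7 + 16}} = - \frac{85167}{-1137 - 3 \cdot 2 \cdot 18 \cdot \frac{1}{23}} = - \frac{85167}{-1137 - \frac{108}{23}} = - \frac{85167}{- \frac{26259}{23}} = \left(-85167\right) \left(- \frac{23}{26259}\right) = \frac{652947}{8753}$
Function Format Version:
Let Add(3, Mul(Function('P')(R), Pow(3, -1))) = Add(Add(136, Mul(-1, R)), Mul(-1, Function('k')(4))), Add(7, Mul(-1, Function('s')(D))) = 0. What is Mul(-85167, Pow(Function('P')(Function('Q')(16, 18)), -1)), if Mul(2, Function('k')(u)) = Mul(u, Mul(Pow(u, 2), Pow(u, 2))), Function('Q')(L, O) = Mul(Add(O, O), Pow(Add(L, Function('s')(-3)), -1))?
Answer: Rational(652947, 8753) ≈ 74.597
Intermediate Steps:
Function('s')(D) = 7 (Function('s')(D) = Add(7, Mul(-1, 0)) = Add(7, 0) = 7)
Function('Q')(L, O) = Mul(2, O, Pow(Add(7, L), -1)) (Function('Q')(L, O) = Mul(Add(O, O), Pow(Add(L, 7), -1)) = Mul(Mul(2, O), Pow(Add(7, L), -1)) = Mul(2, O, Pow(Add(7, L), -1)))
Function('k')(u) = Mul(Rational(1, 2), Pow(u, 5)) (Function('k')(u) = Mul(Rational(1, 2), Mul(u, Mul(Pow(u, 2), Pow(u, 2)))) = Mul(Rational(1, 2), Mul(u, Pow(u, 4))) = Mul(Rational(1, 2), Pow(u, 5)))
Function('P')(R) = Add(-1137, Mul(-3, R)) (Function('P')(R) = Add(-9, Mul(3, Add(Add(136, Mul(-1, R)), Mul(-1, Mul(Rational(1, 2), Pow(4, 5)))))) = Add(-9, Mul(3, Add(Add(136, Mul(-1, R)), Mul(-1, Mul(Rational(1, 2), 1024))))) = Add(-9, Mul(3, Add(Add(136, Mul(-1, R)), Mul(-1, 512)))) = Add(-9, Mul(3, Add(Add(136, Mul(-1, R)), -512))) = Add(-9, Mul(3, Add(-376, Mul(-1, R)))) = Add(-9, Add(-1128, Mul(-3, R))) = Add(-1137, Mul(-3, R)))
Mul(-85167, Pow(Function('P')(Function('Q')(16, 18)), -1)) = Mul(-85167, Pow(Add(-1137, Mul(-3, Mul(2, 18, Pow(Add(7, 16), -1)))), -1)) = Mul(-85167, Pow(Add(-1137, Mul(-3, Mul(2, 18, Pow(23, -1)))), -1)) = Mul(-85167, Pow(Add(-1137, Mul(-3, Mul(2, 18, Rational(1, 23)))), -1)) = Mul(-85167, Pow(Add(-1137, Mul(-3, Rational(36, 23))), -1)) = Mul(-85167, Pow(Add(-1137, Rational(-108, 23)), -1)) = Mul(-85167, Pow(Rational(-26259, 23), -1)) = Mul(-85167, Rational(-23, 26259)) = Rational(652947, 8753)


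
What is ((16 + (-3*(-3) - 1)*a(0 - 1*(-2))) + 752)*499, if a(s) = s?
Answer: 391216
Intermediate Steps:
((16 + (-3*(-3) - 1)*a(0 - 1*(-2))) + 752)*499 = ((16 + (-3*(-3) - 1)*(0 - 1*(-2))) + 752)*499 = ((16 + (9 - 1)*(0 + 2)) + 752)*499 = ((16 + 8*2) + 752)*499 = ((16 + 16) + 752)*499 = (32 + 752)*499 = 784*499 = 391216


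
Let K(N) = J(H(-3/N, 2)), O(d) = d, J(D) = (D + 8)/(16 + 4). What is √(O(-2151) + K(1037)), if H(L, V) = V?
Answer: I*√8602/2 ≈ 46.373*I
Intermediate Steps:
J(D) = ⅖ + D/20 (J(D) = (8 + D)/20 = (8 + D)*(1/20) = ⅖ + D/20)
K(N) = ½ (K(N) = ⅖ + (1/20)*2 = ⅖ + ⅒ = ½)
√(O(-2151) + K(1037)) = √(-2151 + ½) = √(-4301/2) = I*√8602/2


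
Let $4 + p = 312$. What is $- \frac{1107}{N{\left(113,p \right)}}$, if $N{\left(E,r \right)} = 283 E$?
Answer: $- \frac{1107}{31979} \approx -0.034616$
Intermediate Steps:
$p = 308$ ($p = -4 + 312 = 308$)
$- \frac{1107}{N{\left(113,p \right)}} = - \frac{1107}{283 \cdot 113} = - \frac{1107}{31979}$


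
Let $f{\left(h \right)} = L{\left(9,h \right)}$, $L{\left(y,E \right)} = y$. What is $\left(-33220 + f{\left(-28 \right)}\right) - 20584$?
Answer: $-53795$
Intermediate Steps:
$f{\left(h \right)} = 9$
$\left(-33220 + f{\left(-28 \right)}\right) - 20584 = \left(-33220 + 9\right) - 20584 = -33211 - 20584 = -53795$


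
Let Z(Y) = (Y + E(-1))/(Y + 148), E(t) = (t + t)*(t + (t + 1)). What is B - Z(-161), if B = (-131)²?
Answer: 222934/13 ≈ 17149.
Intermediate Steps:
E(t) = 2*t*(1 + 2*t) (E(t) = (2*t)*(t + (1 + t)) = (2*t)*(1 + 2*t) = 2*t*(1 + 2*t))
B = 17161
Z(Y) = (2 + Y)/(148 + Y) (Z(Y) = (Y + 2*(-1)*(1 + 2*(-1)))/(Y + 148) = (Y + 2*(-1)*(1 - 2))/(148 + Y) = (Y + 2*(-1)*(-1))/(148 + Y) = (Y + 2)/(148 + Y) = (2 + Y)/(148 + Y))
B - Z(-161) = 17161 - (2 - 161)/(148 - 161) = 17161 - (-159)/(-13) = 17161 - (-1)*(-159)/13 = 17161 - 1*159/13 = 17161 - 159/13 = 222934/13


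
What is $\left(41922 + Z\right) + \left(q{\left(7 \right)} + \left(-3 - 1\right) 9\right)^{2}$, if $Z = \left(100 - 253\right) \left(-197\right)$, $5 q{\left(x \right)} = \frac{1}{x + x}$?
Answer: $\frac{359454061}{4900} \approx 73358.0$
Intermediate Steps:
$q{\left(x \right)} = \frac{1}{10 x}$ ($q{\left(x \right)} = \frac{1}{5 \left(x + x\right)} = \frac{1}{5 \cdot 2 x} = \frac{\frac{1}{2} \frac{1}{x}}{5} = \frac{1}{10 x}$)
$Z = 30141$ ($Z = \left(-153\right) \left(-197\right) = 30141$)
$\left(41922 + Z\right) + \left(q{\left(7 \right)} + \left(-3 - 1\right) 9\right)^{2} = \left(41922 + 30141\right) + \left(\frac{1}{10 \cdot 7} + \left(-3 - 1\right) 9\right)^{2} = 72063 + \left(\frac{1}{10} \cdot \frac{1}{7} - 36\right)^{2} = 72063 + \left(\frac{1}{70} - 36\right)^{2} = 72063 + \left(- \frac{2519}{70}\right)^{2} = 72063 + \frac{6345361}{4900} = \frac{359454061}{4900}$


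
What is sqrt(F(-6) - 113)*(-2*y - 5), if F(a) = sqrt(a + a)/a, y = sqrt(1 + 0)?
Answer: -7*sqrt(-1017 - 3*I*sqrt(3))/3 ≈ -0.19009 + 74.411*I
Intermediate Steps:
y = 1 (y = sqrt(1) = 1)
F(a) = sqrt(2)/sqrt(a) (F(a) = sqrt(2*a)/a = (sqrt(2)*sqrt(a))/a = sqrt(2)/sqrt(a))
sqrt(F(-6) - 113)*(-2*y - 5) = sqrt(sqrt(2)/sqrt(-6) - 113)*(-2*1 - 5) = sqrt(sqrt(2)*(-I*sqrt(6)/6) - 113)*(-2 - 5) = sqrt(-I*sqrt(3)/3 - 113)*(-7) = sqrt(-113 - I*sqrt(3)/3)*(-7) = -7*sqrt(-113 - I*sqrt(3)/3)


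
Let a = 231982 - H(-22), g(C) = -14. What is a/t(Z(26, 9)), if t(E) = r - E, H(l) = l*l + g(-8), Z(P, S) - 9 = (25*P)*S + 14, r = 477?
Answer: -57878/1349 ≈ -42.904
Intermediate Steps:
Z(P, S) = 23 + 25*P*S (Z(P, S) = 9 + ((25*P)*S + 14) = 9 + (25*P*S + 14) = 9 + (14 + 25*P*S) = 23 + 25*P*S)
H(l) = -14 + l² (H(l) = l*l - 14 = l² - 14 = -14 + l²)
t(E) = 477 - E
a = 231512 (a = 231982 - (-14 + (-22)²) = 231982 - (-14 + 484) = 231982 - 1*470 = 231982 - 470 = 231512)
a/t(Z(26, 9)) = 231512/(477 - (23 + 25*26*9)) = 231512/(477 - (23 + 5850)) = 231512/(477 - 1*5873) = 231512/(477 - 5873) = 231512/(-5396) = 231512*(-1/5396) = -57878/1349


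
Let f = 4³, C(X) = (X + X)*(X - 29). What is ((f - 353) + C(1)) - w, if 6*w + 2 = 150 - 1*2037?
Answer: -181/6 ≈ -30.167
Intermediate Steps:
C(X) = 2*X*(-29 + X) (C(X) = (2*X)*(-29 + X) = 2*X*(-29 + X))
f = 64
w = -1889/6 (w = -⅓ + (150 - 1*2037)/6 = -⅓ + (150 - 2037)/6 = -⅓ + (⅙)*(-1887) = -⅓ - 629/2 = -1889/6 ≈ -314.83)
((f - 353) + C(1)) - w = ((64 - 353) + 2*1*(-29 + 1)) - 1*(-1889/6) = (-289 + 2*1*(-28)) + 1889/6 = (-289 - 56) + 1889/6 = -345 + 1889/6 = -181/6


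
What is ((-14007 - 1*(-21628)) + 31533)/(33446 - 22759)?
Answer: 39154/10687 ≈ 3.6637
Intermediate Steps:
((-14007 - 1*(-21628)) + 31533)/(33446 - 22759) = ((-14007 + 21628) + 31533)/10687 = (7621 + 31533)*(1/10687) = 39154*(1/10687) = 39154/10687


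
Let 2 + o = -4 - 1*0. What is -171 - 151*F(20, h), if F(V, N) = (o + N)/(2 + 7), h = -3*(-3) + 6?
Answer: -322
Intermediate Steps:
o = -6 (o = -2 + (-4 - 1*0) = -2 + (-4 + 0) = -2 - 4 = -6)
h = 15 (h = 9 + 6 = 15)
F(V, N) = -⅔ + N/9 (F(V, N) = (-6 + N)/(2 + 7) = (-6 + N)/9 = (-6 + N)*(⅑) = -⅔ + N/9)
-171 - 151*F(20, h) = -171 - 151*(-⅔ + (⅑)*15) = -171 - 151*(-⅔ + 5/3) = -171 - 151*1 = -171 - 151 = -322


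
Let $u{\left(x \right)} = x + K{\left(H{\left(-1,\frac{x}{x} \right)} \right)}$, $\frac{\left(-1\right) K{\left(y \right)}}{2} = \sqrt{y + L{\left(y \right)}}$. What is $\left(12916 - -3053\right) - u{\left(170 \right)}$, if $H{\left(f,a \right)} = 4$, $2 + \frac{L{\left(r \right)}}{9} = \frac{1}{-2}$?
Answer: $15799 + i \sqrt{74} \approx 15799.0 + 8.6023 i$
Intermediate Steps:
$L{\left(r \right)} = - \frac{45}{2}$ ($L{\left(r \right)} = -18 + \frac{9}{-2} = -18 + 9 \left(- \frac{1}{2}\right) = -18 - \frac{9}{2} = - \frac{45}{2}$)
$K{\left(y \right)} = - 2 \sqrt{- \frac{45}{2} + y}$ ($K{\left(y \right)} = - 2 \sqrt{y - \frac{45}{2}} = - 2 \sqrt{- \frac{45}{2} + y}$)
$u{\left(x \right)} = x - i \sqrt{74}$ ($u{\left(x \right)} = x - \sqrt{-90 + 4 \cdot 4} = x - \sqrt{-90 + 16} = x - \sqrt{-74} = x - i \sqrt{74}$)
$\left(12916 - -3053\right) - u{\left(170 \right)} = \left(12916 - -3053\right) - \left(170 - i \sqrt{74}\right) = \left(12916 + 3053\right) - \left(170 - i \sqrt{74}\right) = 15969 - \left(170 - i \sqrt{74}\right) = 15799 + i \sqrt{74}$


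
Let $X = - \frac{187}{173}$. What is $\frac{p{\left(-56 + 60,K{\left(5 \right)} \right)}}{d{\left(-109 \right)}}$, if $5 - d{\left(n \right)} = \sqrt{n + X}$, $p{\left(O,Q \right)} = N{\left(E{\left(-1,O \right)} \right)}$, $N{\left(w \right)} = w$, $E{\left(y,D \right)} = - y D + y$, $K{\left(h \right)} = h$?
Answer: $\frac{2595}{23369} + \frac{414 i \sqrt{173}}{23369} \approx 0.11104 + 0.23301 i$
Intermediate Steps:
$X = - \frac{187}{173}$ ($X = \left(-187\right) \frac{1}{173} = - \frac{187}{173} \approx -1.0809$)
$E{\left(y,D \right)} = y - D y$ ($E{\left(y,D \right)} = - D y + y = y - D y$)
$p{\left(O,Q \right)} = -1 + O$ ($p{\left(O,Q \right)} = - (1 - O) = -1 + O$)
$d{\left(n \right)} = 5 - \sqrt{- \frac{187}{173} + n}$ ($d{\left(n \right)} = 5 - \sqrt{n - \frac{187}{173}} = 5 - \sqrt{- \frac{187}{173} + n}$)
$\frac{p{\left(-56 + 60,K{\left(5 \right)} \right)}}{d{\left(-109 \right)}} = \frac{-1 + \left(-56 + 60\right)}{5 - \frac{\sqrt{-32351 + 29929 \left(-109\right)}}{173}} = \frac{-1 + 4}{5 - \frac{\sqrt{-32351 - 3262261}}{173}} = \frac{3}{5 - \frac{\sqrt{-3294612}}{173}} = \frac{3}{5 - \frac{138 i \sqrt{173}}{173}}$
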